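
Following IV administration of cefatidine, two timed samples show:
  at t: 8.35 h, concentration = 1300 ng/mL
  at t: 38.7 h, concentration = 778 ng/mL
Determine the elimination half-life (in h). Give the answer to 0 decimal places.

41 h

k = ln(C₁/C₂) / (t₂ − t₁) = ln(1300/778) / (38.7 − 8.35)
  = 0.5134 / 30.35 = 0.01692 h⁻¹
t½ = ln2 / k = 0.693147 / 0.01692 = 40.97 h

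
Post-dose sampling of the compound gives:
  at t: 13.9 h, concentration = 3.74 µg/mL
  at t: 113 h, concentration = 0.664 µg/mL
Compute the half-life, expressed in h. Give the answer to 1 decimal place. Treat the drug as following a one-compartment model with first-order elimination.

k = ln(C₁/C₂) / (t₂ − t₁) = ln(3.74/0.664) / (113 − 13.9)
  = 1.729 / 99.10 = 0.01745 h⁻¹
t½ = ln2 / k = 0.693147 / 0.01745 = 39.72 h

39.7 h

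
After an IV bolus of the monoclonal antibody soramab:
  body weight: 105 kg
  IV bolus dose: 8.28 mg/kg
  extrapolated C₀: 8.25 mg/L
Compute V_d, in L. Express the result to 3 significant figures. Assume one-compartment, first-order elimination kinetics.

105 L

Dose = 8.28 × 105 = 869.4 mg
Vd = Dose / C₀ = 869.4 / 8.25 = 105.4 L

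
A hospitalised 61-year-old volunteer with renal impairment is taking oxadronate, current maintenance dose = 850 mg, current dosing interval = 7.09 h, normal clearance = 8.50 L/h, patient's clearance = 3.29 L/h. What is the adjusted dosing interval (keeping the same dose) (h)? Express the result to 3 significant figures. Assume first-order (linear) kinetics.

To keep the same average steady-state level, dosing rate must scale with clearance.
CL ratio = 3.29 / 8.50 = 0.3871
New interval (same dose) = 7.09 / 0.3871 = 18.32 h

18.3 h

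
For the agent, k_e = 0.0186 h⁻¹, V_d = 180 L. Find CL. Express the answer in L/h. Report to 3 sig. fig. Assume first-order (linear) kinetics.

3.35 L/h

CL = k × Vd = 0.0186 × 180 = 3.348 L/h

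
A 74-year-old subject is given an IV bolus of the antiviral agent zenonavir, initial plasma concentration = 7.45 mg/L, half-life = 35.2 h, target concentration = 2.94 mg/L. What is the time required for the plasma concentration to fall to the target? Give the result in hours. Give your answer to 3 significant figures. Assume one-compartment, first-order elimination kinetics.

k = ln2 / t½ = 0.693147 / 35.2 = 0.01969 h⁻¹
t = ln(C₀ / C) / k = ln(7.450 / 2.94) / 0.01969
  = ln(2.534) / 0.01969 = 0.9298 / 0.01969 = 47.22 h

47.2 h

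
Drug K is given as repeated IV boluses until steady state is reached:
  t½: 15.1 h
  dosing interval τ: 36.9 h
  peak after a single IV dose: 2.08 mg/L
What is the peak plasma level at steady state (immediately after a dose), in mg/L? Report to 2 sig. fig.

2.5 mg/L

k = ln2 / t½ = 0.693147 / 15.1 = 0.04590 h⁻¹
e^(−kτ) = e^(−0.04590 × 36.9) = 0.1838
Accumulation ratio R = 1 / (1 − e^(−kτ)) = 1 / (1 − 0.1838) = 1.225
Steady-state peak = C₀ × R = 2.08 × 1.225 = 2.548 mg/L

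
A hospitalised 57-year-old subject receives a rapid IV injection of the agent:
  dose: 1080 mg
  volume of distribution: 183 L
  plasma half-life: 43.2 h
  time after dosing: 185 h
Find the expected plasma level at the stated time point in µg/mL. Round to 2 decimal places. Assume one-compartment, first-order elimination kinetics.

0.30 µg/mL

C₀ = Dose / Vd = 1080 / 183 = 5.902 mg/L
k = ln2 / t½ = 0.693147 / 43.2 = 0.01605 h⁻¹
C = C₀ · e^(−k·t) = 5.902 × e^(−0.01605 × 185)
  = 5.902 × 0.05134 = 0.3030 mg/L
(0.3030 mg/L = 0.3030 µg/mL)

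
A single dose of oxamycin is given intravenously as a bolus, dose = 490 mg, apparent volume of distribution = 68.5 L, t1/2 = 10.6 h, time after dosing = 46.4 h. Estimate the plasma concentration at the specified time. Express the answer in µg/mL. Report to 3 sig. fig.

C₀ = Dose / Vd = 490.0 / 68.5 = 7.153 mg/L
k = ln2 / t½ = 0.693147 / 10.6 = 0.06539 h⁻¹
C = C₀ · e^(−k·t) = 7.153 × e^(−0.06539 × 46.4)
  = 7.153 × 0.04812 = 0.3442 mg/L
(0.3442 mg/L = 0.3442 µg/mL)

0.344 µg/mL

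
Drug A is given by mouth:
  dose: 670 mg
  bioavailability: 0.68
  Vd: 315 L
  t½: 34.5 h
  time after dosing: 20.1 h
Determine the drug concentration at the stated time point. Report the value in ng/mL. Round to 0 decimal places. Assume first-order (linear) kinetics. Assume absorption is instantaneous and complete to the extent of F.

Amount reaching circulation = F × Dose = 0.68 × 670.0 = 455.6 mg
C₀ = F·Dose / Vd = 455.6 / 315 = 1.446 mg/L
k = ln2 / t½ = 0.693147 / 34.5 = 0.02009 h⁻¹
C = C₀ · e^(−k·t) = 1.446 × e^(−0.02009 × 20.1)
  = 1.446 × 0.6678 = 0.9656 mg/L
Convert: 0.9656 mg/L × 1000 = 965.6 ng/mL

966 ng/mL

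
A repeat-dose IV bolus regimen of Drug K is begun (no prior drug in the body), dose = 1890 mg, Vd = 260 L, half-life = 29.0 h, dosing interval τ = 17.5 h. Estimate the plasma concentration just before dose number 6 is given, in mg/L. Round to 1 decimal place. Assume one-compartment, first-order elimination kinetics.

12.3 mg/L

C₀ per dose = Dose / Vd = 1890 / 260 = 7.269 mg/L
k = ln2 / t½ = 0.693147 / 29.0 = 0.02390 h⁻¹
Fraction remaining after one interval: r = e^(−kτ) = e^(−0.02390 × 17.5) = 0.6582
Before dose 6, 5 doses have been given (aged 1τ, 2τ, 3τ, 4τ, 5τ).
C_trough = C₀ × (r + r² + … + r^5) = C₀ × r(1−r^5)/(1−r)
        = 7.269 × 0.6582 × (1 − 0.1235) / (1 − 0.6582) = 12.27 mg/L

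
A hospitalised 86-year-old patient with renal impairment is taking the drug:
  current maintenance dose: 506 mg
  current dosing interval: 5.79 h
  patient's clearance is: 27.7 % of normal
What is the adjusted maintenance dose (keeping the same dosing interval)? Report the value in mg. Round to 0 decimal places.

140 mg

To keep the same average steady-state level, dosing rate must scale with clearance.
CL ratio = 27.7 / 100 = 0.2770
New dose (same interval) = 506 × 0.2770 = 140.2 mg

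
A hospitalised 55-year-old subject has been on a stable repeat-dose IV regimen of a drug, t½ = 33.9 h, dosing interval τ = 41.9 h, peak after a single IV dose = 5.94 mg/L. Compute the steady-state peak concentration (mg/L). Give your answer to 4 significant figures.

10.32 mg/L

k = ln2 / t½ = 0.693147 / 33.9 = 0.02045 h⁻¹
e^(−kτ) = e^(−0.02045 × 41.9) = 0.4245
Accumulation ratio R = 1 / (1 − e^(−kτ)) = 1 / (1 − 0.4245) = 1.738
Steady-state peak = C₀ × R = 5.94 × 1.738 = 10.32 mg/L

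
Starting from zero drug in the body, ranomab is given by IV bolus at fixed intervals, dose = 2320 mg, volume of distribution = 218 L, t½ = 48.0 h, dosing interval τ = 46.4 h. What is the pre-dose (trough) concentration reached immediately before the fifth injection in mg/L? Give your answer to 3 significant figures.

10.4 mg/L

C₀ per dose = Dose / Vd = 2320 / 218 = 10.64 mg/L
k = ln2 / t½ = 0.693147 / 48.0 = 0.01444 h⁻¹
Fraction remaining after one interval: r = e^(−kτ) = e^(−0.01444 × 46.4) = 0.5117
Before dose 5, 4 doses have been given (aged 1τ, 2τ, 3τ, 4τ).
C_trough = C₀ × (r + r² + … + r^4) = C₀ × r(1−r^4)/(1−r)
        = 10.64 × 0.5117 × (1 − 0.06856) / (1 − 0.5117) = 10.39 mg/L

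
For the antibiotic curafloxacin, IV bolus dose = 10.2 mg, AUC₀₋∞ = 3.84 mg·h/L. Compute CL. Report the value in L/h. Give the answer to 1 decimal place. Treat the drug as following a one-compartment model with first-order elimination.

CL = Dose / AUC = 10.2 / 3.84 = 2.656 L/h

2.7 L/h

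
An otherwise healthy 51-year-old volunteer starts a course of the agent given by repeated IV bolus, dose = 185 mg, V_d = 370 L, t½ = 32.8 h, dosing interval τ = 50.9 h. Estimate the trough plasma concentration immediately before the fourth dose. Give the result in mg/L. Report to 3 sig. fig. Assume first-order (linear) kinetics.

0.249 mg/L

C₀ per dose = Dose / Vd = 185 / 370 = 0.5000 mg/L
k = ln2 / t½ = 0.693147 / 32.8 = 0.02113 h⁻¹
Fraction remaining after one interval: r = e^(−kτ) = e^(−0.02113 × 50.9) = 0.3411
Before dose 4, 3 doses have been given (aged 1τ, 2τ, 3τ).
C_trough = C₀ × (r + r² + … + r^3) = C₀ × r(1−r^3)/(1−r)
        = 0.5000 × 0.3411 × (1 − 0.03969) / (1 − 0.3411) = 0.2486 mg/L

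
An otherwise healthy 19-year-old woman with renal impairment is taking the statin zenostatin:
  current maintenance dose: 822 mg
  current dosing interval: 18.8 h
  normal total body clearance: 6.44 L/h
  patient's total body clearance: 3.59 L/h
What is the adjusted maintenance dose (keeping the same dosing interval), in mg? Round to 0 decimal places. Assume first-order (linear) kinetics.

To keep the same average steady-state level, dosing rate must scale with clearance.
CL ratio = 3.59 / 6.44 = 0.5575
New dose (same interval) = 822 × 0.5575 = 458.3 mg

458 mg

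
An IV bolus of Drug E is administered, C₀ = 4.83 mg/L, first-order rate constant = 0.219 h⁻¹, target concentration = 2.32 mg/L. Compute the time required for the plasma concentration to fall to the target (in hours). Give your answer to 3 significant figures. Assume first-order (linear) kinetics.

t = ln(C₀ / C) / k = ln(4.830 / 2.32) / 0.2190
  = ln(2.082) / 0.2190 = 0.7333 / 0.2190 = 3.348 h

3.35 h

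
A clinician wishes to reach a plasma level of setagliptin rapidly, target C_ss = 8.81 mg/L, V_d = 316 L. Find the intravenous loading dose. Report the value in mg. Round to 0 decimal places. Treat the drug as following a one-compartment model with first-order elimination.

2784 mg

LD = Css × Vd = 8.81 × 316 = 2784 mg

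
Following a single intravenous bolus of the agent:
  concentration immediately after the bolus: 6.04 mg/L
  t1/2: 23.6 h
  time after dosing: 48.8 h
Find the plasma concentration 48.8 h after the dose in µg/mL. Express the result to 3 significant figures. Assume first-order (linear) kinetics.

k = ln2 / t½ = 0.693147 / 23.6 = 0.02937 h⁻¹
C = C₀ · e^(−k·t) = 6.040 × e^(−0.02937 × 48.8)
  = 6.040 × 0.2385 = 1.441 mg/L
(1.441 mg/L = 1.441 µg/mL)

1.44 µg/mL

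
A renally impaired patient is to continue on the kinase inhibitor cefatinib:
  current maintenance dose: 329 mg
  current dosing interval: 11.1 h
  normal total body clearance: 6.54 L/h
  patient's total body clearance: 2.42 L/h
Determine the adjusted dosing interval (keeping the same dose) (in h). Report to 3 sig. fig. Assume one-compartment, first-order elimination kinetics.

To keep the same average steady-state level, dosing rate must scale with clearance.
CL ratio = 2.42 / 6.54 = 0.3700
New interval (same dose) = 11.1 / 0.3700 = 30.00 h

30.0 h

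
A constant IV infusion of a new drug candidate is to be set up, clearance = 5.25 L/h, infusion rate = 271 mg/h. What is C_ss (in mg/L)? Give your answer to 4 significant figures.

At steady state Css = R₀ / CL = 271 / 5.250 = 51.62 mg/L

51.62 mg/L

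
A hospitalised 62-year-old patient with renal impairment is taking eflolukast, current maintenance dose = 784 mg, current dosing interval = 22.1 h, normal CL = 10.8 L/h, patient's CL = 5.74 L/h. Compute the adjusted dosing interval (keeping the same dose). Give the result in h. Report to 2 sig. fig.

To keep the same average steady-state level, dosing rate must scale with clearance.
CL ratio = 5.74 / 10.8 = 0.5315
New interval (same dose) = 22.1 / 0.5315 = 41.58 h

42 h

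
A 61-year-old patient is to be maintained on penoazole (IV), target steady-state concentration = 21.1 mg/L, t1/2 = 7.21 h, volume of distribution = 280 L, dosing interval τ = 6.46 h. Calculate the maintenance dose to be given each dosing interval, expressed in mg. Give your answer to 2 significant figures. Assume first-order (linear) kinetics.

k = ln2 / t½ = 0.693147 / 7.21 = 0.09614 h⁻¹
CL = k × Vd = 0.09614 × 280 = 26.92 L/h
At steady state, Dose/τ = Css × CL.
Dose = Css × CL × τ = 21.1 × 26.92 × 6.46 = 3669 mg

3700 mg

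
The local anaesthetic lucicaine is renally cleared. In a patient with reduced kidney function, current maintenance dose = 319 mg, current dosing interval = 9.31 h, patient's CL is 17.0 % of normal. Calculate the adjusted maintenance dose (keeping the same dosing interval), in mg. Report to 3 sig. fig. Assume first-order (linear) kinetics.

54.2 mg

To keep the same average steady-state level, dosing rate must scale with clearance.
CL ratio = 17.0 / 100 = 0.1700
New dose (same interval) = 319 × 0.1700 = 54.23 mg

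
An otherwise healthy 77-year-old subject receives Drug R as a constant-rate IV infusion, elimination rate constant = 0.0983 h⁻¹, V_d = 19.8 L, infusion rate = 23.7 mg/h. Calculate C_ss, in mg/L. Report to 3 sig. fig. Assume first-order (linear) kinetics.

12.2 mg/L

CL = k × Vd = 0.09830 × 19.8 = 1.946 L/h
At steady state Css = R₀ / CL = 23.7 / 1.946 = 12.18 mg/L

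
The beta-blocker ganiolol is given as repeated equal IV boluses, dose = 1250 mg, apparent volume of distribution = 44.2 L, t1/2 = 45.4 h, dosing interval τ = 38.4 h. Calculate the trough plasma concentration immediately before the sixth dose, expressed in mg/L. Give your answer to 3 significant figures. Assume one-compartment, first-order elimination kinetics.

C₀ per dose = Dose / Vd = 1250 / 44.2 = 28.28 mg/L
k = ln2 / t½ = 0.693147 / 45.4 = 0.01527 h⁻¹
Fraction remaining after one interval: r = e^(−kτ) = e^(−0.01527 × 38.4) = 0.5563
Before dose 6, 5 doses have been given (aged 1τ, 2τ, 3τ, 4τ, 5τ).
C_trough = C₀ × (r + r² + … + r^5) = C₀ × r(1−r^5)/(1−r)
        = 28.28 × 0.5563 × (1 − 0.05328) / (1 − 0.5563) = 33.57 mg/L

33.6 mg/L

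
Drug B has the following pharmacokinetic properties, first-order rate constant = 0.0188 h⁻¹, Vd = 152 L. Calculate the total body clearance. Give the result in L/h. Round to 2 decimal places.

CL = k × Vd = 0.0188 × 152 = 2.858 L/h

2.86 L/h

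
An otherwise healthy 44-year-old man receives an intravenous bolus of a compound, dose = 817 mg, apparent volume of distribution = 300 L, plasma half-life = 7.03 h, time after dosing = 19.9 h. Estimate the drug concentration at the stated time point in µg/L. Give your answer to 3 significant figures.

383 µg/L

C₀ = Dose / Vd = 817.0 / 300 = 2.723 mg/L
k = ln2 / t½ = 0.693147 / 7.03 = 0.09860 h⁻¹
C = C₀ · e^(−k·t) = 2.723 × e^(−0.09860 × 19.9)
  = 2.723 × 0.1406 = 0.3829 mg/L
Convert: 0.3829 mg/L × 1000 = 382.9 µg/L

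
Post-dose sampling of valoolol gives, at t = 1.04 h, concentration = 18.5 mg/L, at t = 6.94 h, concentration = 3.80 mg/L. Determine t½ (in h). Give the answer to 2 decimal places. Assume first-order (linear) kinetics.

k = ln(C₁/C₂) / (t₂ − t₁) = ln(18.5/3.80) / (6.94 − 1.04)
  = 1.583 / 5.900 = 0.2683 h⁻¹
t½ = ln2 / k = 0.693147 / 0.2683 = 2.583 h

2.58 h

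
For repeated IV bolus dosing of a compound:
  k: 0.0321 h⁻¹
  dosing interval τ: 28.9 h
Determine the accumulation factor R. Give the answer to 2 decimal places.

1.65

e^(−kτ) = e^(−0.03210 × 28.9) = 0.3955
Accumulation ratio R = 1 / (1 − e^(−kτ)) = 1 / (1 − 0.3955) = 1.654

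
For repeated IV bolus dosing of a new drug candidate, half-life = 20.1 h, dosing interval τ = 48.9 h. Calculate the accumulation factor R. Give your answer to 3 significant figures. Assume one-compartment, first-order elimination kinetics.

k = ln2 / t½ = 0.693147 / 20.1 = 0.03448 h⁻¹
e^(−kτ) = e^(−0.03448 × 48.9) = 0.1852
Accumulation ratio R = 1 / (1 − e^(−kτ)) = 1 / (1 − 0.1852) = 1.227

1.23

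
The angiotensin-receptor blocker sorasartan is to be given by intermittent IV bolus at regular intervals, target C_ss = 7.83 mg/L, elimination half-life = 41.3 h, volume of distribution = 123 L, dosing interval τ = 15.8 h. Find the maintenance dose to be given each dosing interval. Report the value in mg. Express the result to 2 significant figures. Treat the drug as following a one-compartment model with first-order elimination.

k = ln2 / t½ = 0.693147 / 41.3 = 0.01678 h⁻¹
CL = k × Vd = 0.01678 × 123 = 2.064 L/h
At steady state, Dose/τ = Css × CL.
Dose = Css × CL × τ = 7.83 × 2.064 × 15.8 = 255.3 mg

260 mg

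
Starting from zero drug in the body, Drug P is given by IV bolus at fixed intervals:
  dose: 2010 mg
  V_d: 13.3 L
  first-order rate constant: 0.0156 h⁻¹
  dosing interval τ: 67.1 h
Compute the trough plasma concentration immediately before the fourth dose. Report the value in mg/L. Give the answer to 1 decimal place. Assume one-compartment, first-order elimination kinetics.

78.2 mg/L

C₀ per dose = Dose / Vd = 2010 / 13.3 = 151.1 mg/L
Fraction remaining after one interval: r = e^(−kτ) = e^(−0.01560 × 67.1) = 0.3511
Before dose 4, 3 doses have been given (aged 1τ, 2τ, 3τ).
C_trough = C₀ × (r + r² + … + r^3) = C₀ × r(1−r^3)/(1−r)
        = 151.1 × 0.3511 × (1 − 0.04328) / (1 − 0.3511) = 78.22 mg/L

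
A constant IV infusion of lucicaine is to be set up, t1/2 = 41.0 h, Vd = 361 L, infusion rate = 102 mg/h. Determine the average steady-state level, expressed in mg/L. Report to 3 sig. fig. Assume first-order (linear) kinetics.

16.7 mg/L

k = ln2 / t½ = 0.693147 / 41.0 = 0.01691 h⁻¹
CL = k × Vd = 0.01691 × 361 = 6.105 L/h
At steady state Css = R₀ / CL = 102 / 6.105 = 16.71 mg/L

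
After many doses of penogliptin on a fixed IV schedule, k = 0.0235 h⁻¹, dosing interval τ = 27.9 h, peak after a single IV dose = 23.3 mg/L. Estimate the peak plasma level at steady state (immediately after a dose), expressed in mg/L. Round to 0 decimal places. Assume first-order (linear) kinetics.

48 mg/L

e^(−kτ) = e^(−0.02350 × 27.9) = 0.5191
Accumulation ratio R = 1 / (1 − e^(−kτ)) = 1 / (1 − 0.5191) = 2.079
Steady-state peak = C₀ × R = 23.3 × 2.079 = 48.44 mg/L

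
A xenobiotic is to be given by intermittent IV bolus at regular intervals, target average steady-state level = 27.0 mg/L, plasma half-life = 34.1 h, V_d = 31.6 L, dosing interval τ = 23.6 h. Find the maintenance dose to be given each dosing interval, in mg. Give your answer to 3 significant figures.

k = ln2 / t½ = 0.693147 / 34.1 = 0.02033 h⁻¹
CL = k × Vd = 0.02033 × 31.6 = 0.6424 L/h
At steady state, Dose/τ = Css × CL.
Dose = Css × CL × τ = 27.0 × 0.6424 × 23.6 = 409.3 mg

409 mg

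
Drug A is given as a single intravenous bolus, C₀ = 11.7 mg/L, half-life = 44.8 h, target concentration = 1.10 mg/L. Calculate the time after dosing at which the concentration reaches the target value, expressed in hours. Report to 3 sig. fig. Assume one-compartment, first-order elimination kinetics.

153 h

k = ln2 / t½ = 0.693147 / 44.8 = 0.01547 h⁻¹
t = ln(C₀ / C) / k = ln(11.70 / 1.10) / 0.01547
  = ln(10.64) / 0.01547 = 2.365 / 0.01547 = 152.9 h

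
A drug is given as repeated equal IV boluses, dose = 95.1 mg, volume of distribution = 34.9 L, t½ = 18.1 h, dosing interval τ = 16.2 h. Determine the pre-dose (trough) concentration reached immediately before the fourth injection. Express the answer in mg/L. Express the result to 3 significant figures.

C₀ per dose = Dose / Vd = 95.1 / 34.9 = 2.725 mg/L
k = ln2 / t½ = 0.693147 / 18.1 = 0.03830 h⁻¹
Fraction remaining after one interval: r = e^(−kτ) = e^(−0.03830 × 16.2) = 0.5377
Before dose 4, 3 doses have been given (aged 1τ, 2τ, 3τ).
C_trough = C₀ × (r + r² + … + r^3) = C₀ × r(1−r^3)/(1−r)
        = 2.725 × 0.5377 × (1 − 0.1555) / (1 − 0.5377) = 2.677 mg/L

2.68 mg/L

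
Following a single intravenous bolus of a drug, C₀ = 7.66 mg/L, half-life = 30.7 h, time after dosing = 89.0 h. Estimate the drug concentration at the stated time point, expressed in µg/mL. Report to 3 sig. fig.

k = ln2 / t½ = 0.693147 / 30.7 = 0.02258 h⁻¹
C = C₀ · e^(−k·t) = 7.660 × e^(−0.02258 × 89.0)
  = 7.660 × 0.1340 = 1.026 mg/L
(1.026 mg/L = 1.026 µg/mL)

1.03 µg/mL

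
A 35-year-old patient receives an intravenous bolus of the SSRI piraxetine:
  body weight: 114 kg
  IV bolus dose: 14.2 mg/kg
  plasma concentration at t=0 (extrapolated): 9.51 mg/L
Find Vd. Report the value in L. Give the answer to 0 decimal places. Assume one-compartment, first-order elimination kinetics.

Dose = 14.2 × 114 = 1619 mg
Vd = Dose / C₀ = 1619 / 9.51 = 170.2 L

170 L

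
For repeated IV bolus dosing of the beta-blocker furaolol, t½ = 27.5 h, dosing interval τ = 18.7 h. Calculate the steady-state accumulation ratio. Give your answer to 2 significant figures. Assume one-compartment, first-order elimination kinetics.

k = ln2 / t½ = 0.693147 / 27.5 = 0.02521 h⁻¹
e^(−kτ) = e^(−0.02521 × 18.7) = 0.6241
Accumulation ratio R = 1 / (1 − e^(−kτ)) = 1 / (1 − 0.6241) = 2.660

2.7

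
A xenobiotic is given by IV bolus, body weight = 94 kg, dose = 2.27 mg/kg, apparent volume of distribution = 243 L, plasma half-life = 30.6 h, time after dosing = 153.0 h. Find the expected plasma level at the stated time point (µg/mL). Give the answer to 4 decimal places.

Total dose = 2.27 × 94 = 213.4 mg
C₀ = Dose / Vd = 213.4 / 243 = 0.8782 mg/L
k = ln2 / t½ = 0.693147 / 30.6 = 0.02265 h⁻¹
t / t½ = 153.0 / 30.6 = 5 half-lives
C = C₀ × (1/2)^5 = 0.8782 × 0.03125 = 0.02744 mg/L
(0.02744 mg/L = 0.02744 µg/mL)

0.0274 µg/mL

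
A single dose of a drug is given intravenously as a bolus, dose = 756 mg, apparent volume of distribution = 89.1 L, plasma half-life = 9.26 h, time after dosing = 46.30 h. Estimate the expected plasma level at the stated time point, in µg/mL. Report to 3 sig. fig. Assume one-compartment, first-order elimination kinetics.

C₀ = Dose / Vd = 756.0 / 89.1 = 8.485 mg/L
k = ln2 / t½ = 0.693147 / 9.26 = 0.07485 h⁻¹
t / t½ = 46.30 / 9.26 = 5 half-lives
C = C₀ × (1/2)^5 = 8.485 × 0.03125 = 0.2652 mg/L
(0.2652 mg/L = 0.2652 µg/mL)

0.265 µg/mL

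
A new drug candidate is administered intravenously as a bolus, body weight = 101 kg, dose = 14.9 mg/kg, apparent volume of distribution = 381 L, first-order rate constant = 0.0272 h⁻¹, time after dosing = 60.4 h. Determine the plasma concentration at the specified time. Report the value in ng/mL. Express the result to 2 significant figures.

Total dose = 14.9 × 101 = 1505 mg
C₀ = Dose / Vd = 1505 / 381 = 3.950 mg/L
C = C₀ · e^(−k·t) = 3.950 × e^(−0.02720 × 60.4)
  = 3.950 × 0.1934 = 0.7639 mg/L
Convert: 0.7639 mg/L × 1000 = 763.9 ng/mL

760 ng/mL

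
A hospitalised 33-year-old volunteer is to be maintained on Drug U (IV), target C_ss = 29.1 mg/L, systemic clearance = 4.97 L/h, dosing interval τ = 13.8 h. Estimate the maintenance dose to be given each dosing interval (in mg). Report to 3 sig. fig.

At steady state, Dose/τ = Css × CL.
Dose = Css × CL × τ = 29.1 × 4.970 × 13.8 = 1996 mg

2000 mg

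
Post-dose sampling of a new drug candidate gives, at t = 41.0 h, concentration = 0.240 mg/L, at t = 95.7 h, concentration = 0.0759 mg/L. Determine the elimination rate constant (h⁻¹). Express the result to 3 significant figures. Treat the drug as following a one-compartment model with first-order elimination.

k = ln(C₁/C₂) / (t₂ − t₁) = ln(0.240/0.0759) / (95.7 − 41.0)
  = 1.151 / 54.70 = 0.02104 h⁻¹

0.0210 h⁻¹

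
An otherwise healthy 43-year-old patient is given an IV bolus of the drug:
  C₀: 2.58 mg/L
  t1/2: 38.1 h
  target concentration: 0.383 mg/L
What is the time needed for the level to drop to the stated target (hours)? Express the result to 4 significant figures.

k = ln2 / t½ = 0.693147 / 38.1 = 0.01819 h⁻¹
t = ln(C₀ / C) / k = ln(2.580 / 0.383) / 0.01819
  = ln(6.736) / 0.01819 = 1.907 / 0.01819 = 104.8 h

104.8 h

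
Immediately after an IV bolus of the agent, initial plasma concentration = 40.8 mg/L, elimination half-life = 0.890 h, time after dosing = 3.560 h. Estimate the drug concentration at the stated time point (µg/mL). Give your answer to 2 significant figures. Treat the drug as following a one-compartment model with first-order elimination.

2.6 µg/mL

k = ln2 / t½ = 0.693147 / 0.890 = 0.7788 h⁻¹
t / t½ = 3.560 / 0.890 = 4 half-lives
C = C₀ × (1/2)^4 = 40.80 × 0.06250 = 2.550 mg/L
(2.550 mg/L = 2.550 µg/mL)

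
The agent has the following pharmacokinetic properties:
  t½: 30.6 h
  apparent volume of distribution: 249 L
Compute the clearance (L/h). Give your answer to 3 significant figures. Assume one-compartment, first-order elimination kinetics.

5.64 L/h

k = ln2 / t½ = 0.693147 / 30.6 = 0.02265 h⁻¹
CL = k × Vd = 0.02265 × 249 = 5.640 L/h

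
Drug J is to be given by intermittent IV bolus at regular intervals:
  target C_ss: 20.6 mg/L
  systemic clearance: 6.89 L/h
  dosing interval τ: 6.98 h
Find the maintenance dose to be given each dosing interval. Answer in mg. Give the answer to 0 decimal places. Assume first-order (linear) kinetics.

991 mg

At steady state, Dose/τ = Css × CL.
Dose = Css × CL × τ = 20.6 × 6.890 × 6.98 = 990.7 mg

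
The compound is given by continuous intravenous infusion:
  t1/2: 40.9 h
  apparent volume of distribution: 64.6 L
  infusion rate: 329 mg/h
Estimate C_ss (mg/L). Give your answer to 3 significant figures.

301 mg/L

k = ln2 / t½ = 0.693147 / 40.9 = 0.01695 h⁻¹
CL = k × Vd = 0.01695 × 64.6 = 1.095 L/h
At steady state Css = R₀ / CL = 329 / 1.095 = 300.5 mg/L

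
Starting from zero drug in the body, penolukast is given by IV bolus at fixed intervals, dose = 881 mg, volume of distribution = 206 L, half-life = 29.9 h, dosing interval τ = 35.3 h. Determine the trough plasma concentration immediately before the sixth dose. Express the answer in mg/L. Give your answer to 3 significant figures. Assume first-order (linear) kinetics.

C₀ per dose = Dose / Vd = 881 / 206 = 4.277 mg/L
k = ln2 / t½ = 0.693147 / 29.9 = 0.02318 h⁻¹
Fraction remaining after one interval: r = e^(−kτ) = e^(−0.02318 × 35.3) = 0.4412
Before dose 6, 5 doses have been given (aged 1τ, 2τ, 3τ, 4τ, 5τ).
C_trough = C₀ × (r + r² + … + r^5) = C₀ × r(1−r^5)/(1−r)
        = 4.277 × 0.4412 × (1 − 0.01672) / (1 − 0.4412) = 3.320 mg/L

3.32 mg/L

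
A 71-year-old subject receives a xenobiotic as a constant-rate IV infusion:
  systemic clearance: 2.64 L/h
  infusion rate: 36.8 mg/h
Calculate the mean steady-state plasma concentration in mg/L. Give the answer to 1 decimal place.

13.9 mg/L

At steady state Css = R₀ / CL = 36.8 / 2.640 = 13.94 mg/L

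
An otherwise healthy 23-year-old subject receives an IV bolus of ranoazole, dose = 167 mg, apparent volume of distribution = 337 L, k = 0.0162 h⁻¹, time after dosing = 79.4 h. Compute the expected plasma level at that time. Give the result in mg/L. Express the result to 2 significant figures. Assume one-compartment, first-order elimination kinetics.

0.14 mg/L

C₀ = Dose / Vd = 167.0 / 337 = 0.4955 mg/L
C = C₀ · e^(−k·t) = 0.4955 × e^(−0.01620 × 79.4)
  = 0.4955 × 0.2763 = 0.1369 mg/L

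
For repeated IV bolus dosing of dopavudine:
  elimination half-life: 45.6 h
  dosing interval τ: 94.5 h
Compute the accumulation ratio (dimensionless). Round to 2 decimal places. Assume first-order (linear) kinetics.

1.31

k = ln2 / t½ = 0.693147 / 45.6 = 0.01520 h⁻¹
e^(−kτ) = e^(−0.01520 × 94.5) = 0.2378
Accumulation ratio R = 1 / (1 − e^(−kτ)) = 1 / (1 − 0.2378) = 1.312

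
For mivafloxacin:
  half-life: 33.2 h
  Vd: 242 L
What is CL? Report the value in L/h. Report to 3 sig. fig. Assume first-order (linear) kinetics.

5.05 L/h

k = ln2 / t½ = 0.693147 / 33.2 = 0.02088 h⁻¹
CL = k × Vd = 0.02088 × 242 = 5.053 L/h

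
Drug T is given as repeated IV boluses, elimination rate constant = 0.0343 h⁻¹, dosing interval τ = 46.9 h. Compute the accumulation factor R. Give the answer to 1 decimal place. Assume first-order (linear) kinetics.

e^(−kτ) = e^(−0.03430 × 46.9) = 0.2002
Accumulation ratio R = 1 / (1 − e^(−kτ)) = 1 / (1 − 0.2002) = 1.250

1.3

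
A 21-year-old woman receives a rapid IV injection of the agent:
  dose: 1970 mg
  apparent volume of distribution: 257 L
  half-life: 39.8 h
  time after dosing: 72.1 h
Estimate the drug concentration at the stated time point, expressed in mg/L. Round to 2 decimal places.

2.18 mg/L

C₀ = Dose / Vd = 1970 / 257 = 7.665 mg/L
k = ln2 / t½ = 0.693147 / 39.8 = 0.01742 h⁻¹
C = C₀ · e^(−k·t) = 7.665 × e^(−0.01742 × 72.1)
  = 7.665 × 0.2848 = 2.183 mg/L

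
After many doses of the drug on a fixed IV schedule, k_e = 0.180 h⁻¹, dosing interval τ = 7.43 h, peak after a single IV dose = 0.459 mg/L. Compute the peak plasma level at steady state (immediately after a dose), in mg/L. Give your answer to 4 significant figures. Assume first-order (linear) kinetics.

e^(−kτ) = e^(−0.1800 × 7.43) = 0.2625
Accumulation ratio R = 1 / (1 − e^(−kτ)) = 1 / (1 − 0.2625) = 1.356
Steady-state peak = C₀ × R = 0.459 × 1.356 = 0.6224 mg/L

0.6224 mg/L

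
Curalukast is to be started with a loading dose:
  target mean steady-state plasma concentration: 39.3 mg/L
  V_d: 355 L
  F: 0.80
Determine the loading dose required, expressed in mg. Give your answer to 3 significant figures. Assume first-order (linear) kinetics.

LD = Css × Vd / F = 39.3 × 355 / 0.80 = 17440 mg

17400 mg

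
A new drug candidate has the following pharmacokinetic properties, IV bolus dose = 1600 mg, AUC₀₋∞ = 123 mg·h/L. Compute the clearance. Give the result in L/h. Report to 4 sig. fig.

13.01 L/h

CL = Dose / AUC = 1600 / 123 = 13.01 L/h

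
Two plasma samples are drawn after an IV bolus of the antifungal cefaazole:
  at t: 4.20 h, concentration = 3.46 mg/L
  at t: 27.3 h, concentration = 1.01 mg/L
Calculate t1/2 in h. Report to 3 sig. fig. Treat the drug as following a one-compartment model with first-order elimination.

k = ln(C₁/C₂) / (t₂ − t₁) = ln(3.46/1.01) / (27.3 − 4.20)
  = 1.231 / 23.10 = 0.05329 h⁻¹
t½ = ln2 / k = 0.693147 / 0.05329 = 13.01 h

13.0 h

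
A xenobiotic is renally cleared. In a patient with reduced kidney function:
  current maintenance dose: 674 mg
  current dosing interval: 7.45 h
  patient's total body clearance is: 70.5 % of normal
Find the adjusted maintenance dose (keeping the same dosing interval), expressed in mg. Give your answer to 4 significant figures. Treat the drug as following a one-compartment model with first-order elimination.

475.2 mg

To keep the same average steady-state level, dosing rate must scale with clearance.
CL ratio = 70.5 / 100 = 0.7050
New dose (same interval) = 674 × 0.7050 = 475.2 mg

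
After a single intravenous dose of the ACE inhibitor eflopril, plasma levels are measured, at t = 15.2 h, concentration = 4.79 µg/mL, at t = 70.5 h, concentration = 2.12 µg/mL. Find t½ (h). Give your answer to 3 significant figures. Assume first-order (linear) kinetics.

k = ln(C₁/C₂) / (t₂ − t₁) = ln(4.79/2.12) / (70.5 − 15.2)
  = 0.8151 / 55.30 = 0.01474 h⁻¹
t½ = ln2 / k = 0.693147 / 0.01474 = 47.02 h

47.0 h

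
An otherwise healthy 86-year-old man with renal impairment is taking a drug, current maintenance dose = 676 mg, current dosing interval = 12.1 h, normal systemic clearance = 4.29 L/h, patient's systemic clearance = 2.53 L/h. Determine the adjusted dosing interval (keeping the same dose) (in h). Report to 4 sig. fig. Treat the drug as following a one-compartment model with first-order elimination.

20.52 h

To keep the same average steady-state level, dosing rate must scale with clearance.
CL ratio = 2.53 / 4.29 = 0.5897
New interval (same dose) = 12.1 / 0.5897 = 20.52 h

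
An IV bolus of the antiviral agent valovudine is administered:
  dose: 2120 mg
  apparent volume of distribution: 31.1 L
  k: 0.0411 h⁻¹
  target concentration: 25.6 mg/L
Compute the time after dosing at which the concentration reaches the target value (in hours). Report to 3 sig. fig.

23.8 h

C₀ = Dose / Vd = 2120 / 31.1 = 68.17 mg/L
t = ln(C₀ / C) / k = ln(68.17 / 25.6) / 0.04110
  = ln(2.663) / 0.04110 = 0.9795 / 0.04110 = 23.83 h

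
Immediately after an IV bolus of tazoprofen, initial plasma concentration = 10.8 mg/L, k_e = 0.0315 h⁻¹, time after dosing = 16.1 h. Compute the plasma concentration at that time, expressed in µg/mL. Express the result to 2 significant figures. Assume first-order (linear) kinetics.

C = C₀ · e^(−k·t) = 10.80 × e^(−0.03150 × 16.1)
  = 10.80 × 0.6022 = 6.504 mg/L
(6.504 mg/L = 6.504 µg/mL)

6.5 µg/mL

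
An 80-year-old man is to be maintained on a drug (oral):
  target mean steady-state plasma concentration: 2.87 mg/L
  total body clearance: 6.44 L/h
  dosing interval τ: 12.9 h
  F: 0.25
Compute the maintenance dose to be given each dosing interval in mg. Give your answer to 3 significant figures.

At steady state, F × (Dose/τ) = Css × CL.
Dose = Css × CL × τ / F = 2.87 × 6.440 × 12.9 / 0.25 = 953.7 mg

954 mg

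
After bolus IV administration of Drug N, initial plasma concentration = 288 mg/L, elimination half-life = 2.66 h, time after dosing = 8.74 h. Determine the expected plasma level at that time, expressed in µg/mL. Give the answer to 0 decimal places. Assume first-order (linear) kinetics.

30 µg/mL

k = ln2 / t½ = 0.693147 / 2.66 = 0.2606 h⁻¹
C = C₀ · e^(−k·t) = 288.0 × e^(−0.2606 × 8.74)
  = 288.0 × 0.1025 = 29.52 mg/L
(29.52 mg/L = 29.52 µg/mL)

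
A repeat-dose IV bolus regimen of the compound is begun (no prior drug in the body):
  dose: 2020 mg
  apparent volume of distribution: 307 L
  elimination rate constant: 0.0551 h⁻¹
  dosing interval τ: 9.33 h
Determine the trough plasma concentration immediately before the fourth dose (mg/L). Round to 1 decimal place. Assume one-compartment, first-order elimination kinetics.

C₀ per dose = Dose / Vd = 2020 / 307 = 6.580 mg/L
Fraction remaining after one interval: r = e^(−kτ) = e^(−0.05510 × 9.33) = 0.5980
Before dose 4, 3 doses have been given (aged 1τ, 2τ, 3τ).
C_trough = C₀ × (r + r² + … + r^3) = C₀ × r(1−r^3)/(1−r)
        = 6.580 × 0.5980 × (1 − 0.2138) / (1 − 0.5980) = 7.695 mg/L

7.7 mg/L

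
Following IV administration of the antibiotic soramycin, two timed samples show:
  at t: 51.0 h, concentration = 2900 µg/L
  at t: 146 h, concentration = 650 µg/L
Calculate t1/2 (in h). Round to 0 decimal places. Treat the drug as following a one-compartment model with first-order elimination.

44 h

k = ln(C₁/C₂) / (t₂ − t₁) = ln(2900/650) / (146 − 51.0)
  = 1.495 / 95.00 = 0.01574 h⁻¹
t½ = ln2 / k = 0.693147 / 0.01574 = 44.04 h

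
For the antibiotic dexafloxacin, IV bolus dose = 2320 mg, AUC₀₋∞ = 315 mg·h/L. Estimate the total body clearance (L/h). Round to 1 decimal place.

CL = Dose / AUC = 2320 / 315 = 7.365 L/h

7.4 L/h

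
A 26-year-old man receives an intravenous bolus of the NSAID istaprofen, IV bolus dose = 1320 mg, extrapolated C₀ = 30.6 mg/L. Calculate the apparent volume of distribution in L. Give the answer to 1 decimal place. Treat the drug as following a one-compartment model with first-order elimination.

Vd = Dose / C₀ = 1320 / 30.6 = 43.14 L

43.1 L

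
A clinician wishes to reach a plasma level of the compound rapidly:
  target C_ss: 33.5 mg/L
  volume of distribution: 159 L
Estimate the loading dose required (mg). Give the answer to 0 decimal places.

LD = Css × Vd = 33.5 × 159 = 5327 mg

5327 mg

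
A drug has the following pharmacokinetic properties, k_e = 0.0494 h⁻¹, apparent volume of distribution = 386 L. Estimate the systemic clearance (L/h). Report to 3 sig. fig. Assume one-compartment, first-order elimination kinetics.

19.1 L/h

CL = k × Vd = 0.0494 × 386 = 19.07 L/h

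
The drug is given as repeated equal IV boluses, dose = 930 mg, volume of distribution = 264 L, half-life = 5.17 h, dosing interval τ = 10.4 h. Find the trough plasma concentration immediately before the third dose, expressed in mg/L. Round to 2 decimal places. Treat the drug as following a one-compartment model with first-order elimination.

1.09 mg/L

C₀ per dose = Dose / Vd = 930 / 264 = 3.523 mg/L
k = ln2 / t½ = 0.693147 / 5.17 = 0.1341 h⁻¹
Fraction remaining after one interval: r = e^(−kτ) = e^(−0.1341 × 10.4) = 0.2479
Before dose 3, 2 doses have been given (aged 1τ, 2τ).
C_trough = C₀ × (r + r²) = 3.523 × (0.2479 + 0.06145) = 1.090 mg/L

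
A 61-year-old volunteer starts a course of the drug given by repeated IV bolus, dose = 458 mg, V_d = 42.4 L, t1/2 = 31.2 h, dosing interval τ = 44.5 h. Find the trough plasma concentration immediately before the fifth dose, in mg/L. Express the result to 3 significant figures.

C₀ per dose = Dose / Vd = 458 / 42.4 = 10.80 mg/L
k = ln2 / t½ = 0.693147 / 31.2 = 0.02222 h⁻¹
Fraction remaining after one interval: r = e^(−kτ) = e^(−0.02222 × 44.5) = 0.3720
Before dose 5, 4 doses have been given (aged 1τ, 2τ, 3τ, 4τ).
C_trough = C₀ × (r + r² + … + r^4) = C₀ × r(1−r^4)/(1−r)
        = 10.80 × 0.3720 × (1 − 0.01915) / (1 − 0.3720) = 6.275 mg/L

6.28 mg/L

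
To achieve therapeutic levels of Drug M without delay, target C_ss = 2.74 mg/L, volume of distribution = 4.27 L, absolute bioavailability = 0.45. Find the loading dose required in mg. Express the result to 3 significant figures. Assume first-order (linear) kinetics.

LD = Css × Vd / F = 2.74 × 4.27 / 0.45 = 26.00 mg

26.0 mg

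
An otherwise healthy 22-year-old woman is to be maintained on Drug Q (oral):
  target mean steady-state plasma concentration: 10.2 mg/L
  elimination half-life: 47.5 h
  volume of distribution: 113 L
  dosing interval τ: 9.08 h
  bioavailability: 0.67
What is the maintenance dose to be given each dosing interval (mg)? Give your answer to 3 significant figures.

k = ln2 / t½ = 0.693147 / 47.5 = 0.01459 h⁻¹
CL = k × Vd = 0.01459 × 113 = 1.649 L/h
At steady state, F × (Dose/τ) = Css × CL.
Dose = Css × CL × τ / F = 10.2 × 1.649 × 9.08 / 0.67 = 227.9 mg

228 mg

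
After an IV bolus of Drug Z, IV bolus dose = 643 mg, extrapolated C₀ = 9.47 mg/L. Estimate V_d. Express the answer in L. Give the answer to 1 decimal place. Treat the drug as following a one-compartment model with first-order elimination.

Vd = Dose / C₀ = 643.0 / 9.47 = 67.90 L

67.9 L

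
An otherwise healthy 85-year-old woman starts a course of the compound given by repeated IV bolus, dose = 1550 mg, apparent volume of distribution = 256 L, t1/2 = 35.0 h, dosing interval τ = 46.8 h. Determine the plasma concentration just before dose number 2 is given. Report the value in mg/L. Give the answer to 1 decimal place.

C₀ per dose = Dose / Vd = 1550 / 256 = 6.055 mg/L
k = ln2 / t½ = 0.693147 / 35.0 = 0.01980 h⁻¹
Fraction remaining after one interval: r = e^(−kτ) = e^(−0.01980 × 46.8) = 0.3959
Before dose 2, 1 dose has been given (aged 1τ).
C_trough = C₀ × r = 6.055 × 0.3959 = 2.397 mg/L

2.4 mg/L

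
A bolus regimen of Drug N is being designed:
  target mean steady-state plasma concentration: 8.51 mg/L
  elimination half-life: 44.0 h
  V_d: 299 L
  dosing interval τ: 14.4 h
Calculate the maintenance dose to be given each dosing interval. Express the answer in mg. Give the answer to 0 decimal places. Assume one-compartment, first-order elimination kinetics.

577 mg

k = ln2 / t½ = 0.693147 / 44.0 = 0.01575 h⁻¹
CL = k × Vd = 0.01575 × 299 = 4.709 L/h
At steady state, Dose/τ = Css × CL.
Dose = Css × CL × τ = 8.51 × 4.709 × 14.4 = 577.1 mg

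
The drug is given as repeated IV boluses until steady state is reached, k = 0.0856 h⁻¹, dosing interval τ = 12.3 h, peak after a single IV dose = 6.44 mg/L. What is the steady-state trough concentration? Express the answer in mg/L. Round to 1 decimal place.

e^(−kτ) = e^(−0.08560 × 12.3) = 0.3489
Accumulation ratio R = 1 / (1 − e^(−kτ)) = 1 / (1 − 0.3489) = 1.536
Steady-state trough = C₀ × R × e^(−kτ) = 6.44 × 1.536 × 0.3489 = 3.451 mg/L

3.5 mg/L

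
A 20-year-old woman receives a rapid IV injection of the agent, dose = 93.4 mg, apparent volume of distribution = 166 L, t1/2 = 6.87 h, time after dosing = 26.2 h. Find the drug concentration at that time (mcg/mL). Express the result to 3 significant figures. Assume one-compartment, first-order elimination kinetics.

C₀ = Dose / Vd = 93.40 / 166 = 0.5627 mg/L
k = ln2 / t½ = 0.693147 / 6.87 = 0.1009 h⁻¹
C = C₀ · e^(−k·t) = 0.5627 × e^(−0.1009 × 26.2)
  = 0.5627 × 0.07111 = 0.04001 mg/L
(0.04001 mg/L = 0.04001 mcg/mL)

0.0400 mcg/mL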